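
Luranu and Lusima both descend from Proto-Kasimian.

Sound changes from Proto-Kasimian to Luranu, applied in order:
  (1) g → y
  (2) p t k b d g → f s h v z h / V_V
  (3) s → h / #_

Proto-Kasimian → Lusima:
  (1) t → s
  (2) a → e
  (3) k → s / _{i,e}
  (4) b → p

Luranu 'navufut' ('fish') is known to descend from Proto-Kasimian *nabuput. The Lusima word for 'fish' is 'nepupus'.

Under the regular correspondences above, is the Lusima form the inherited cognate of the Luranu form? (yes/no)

yes

Derive the expected Lusima reflex of *nabuput:
Lusima: *nabuput
  nabuput → nabupus   [unconditioned shift]
  nabupus → nebupus   [vowel merger]
  nebupus (rule 3 does not apply)
  nebupus → nepupus   [unconditioned shift]
  giving Lusima nepupus.
Lusima 'nepupus' matches the regular reflex exactly, so the pair is cognate.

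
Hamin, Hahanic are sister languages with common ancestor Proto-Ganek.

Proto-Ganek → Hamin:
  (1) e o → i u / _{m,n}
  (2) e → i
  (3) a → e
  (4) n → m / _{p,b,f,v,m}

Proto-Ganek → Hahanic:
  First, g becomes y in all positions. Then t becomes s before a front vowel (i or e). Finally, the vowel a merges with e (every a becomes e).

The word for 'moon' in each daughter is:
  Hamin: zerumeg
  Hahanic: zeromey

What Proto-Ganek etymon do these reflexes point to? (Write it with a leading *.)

Position 2: Hamin has e, Hahanic has e. In Hamin, e can only continue *a, so the proto-segment is *a.
Position 7: Hamin has g, Hahanic has y. Hamin preserves g here (none of its changes turn any other segment into g), so the proto-segment is *g.
Continuing position by position gives *zaromag; check it forward:
Hamin: start from *zaromag.
  rule 1 (pre-nasal raising): zaromag → zarumag
  rule 2: no change — zarumag
  rule 3 (vowel merger): zarumag → zerumeg
  rule 4: no change — zerumeg
  ⇒ Hamin zerumeg
Hahanic: *zaromag > zaromay > zeromey  (by unconditioned shift, vowel merger)
*zaromag is the unique common source.

*zaromag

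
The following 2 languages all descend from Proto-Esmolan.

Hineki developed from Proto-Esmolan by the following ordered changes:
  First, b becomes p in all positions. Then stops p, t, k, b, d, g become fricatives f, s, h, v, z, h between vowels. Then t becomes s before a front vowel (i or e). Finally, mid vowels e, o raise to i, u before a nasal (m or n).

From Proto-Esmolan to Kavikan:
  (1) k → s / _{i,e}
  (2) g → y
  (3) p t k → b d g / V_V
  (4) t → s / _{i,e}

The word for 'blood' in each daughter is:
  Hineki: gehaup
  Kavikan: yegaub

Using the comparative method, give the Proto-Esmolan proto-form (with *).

Position 3: Hineki has h, Kavikan has g. In Kavikan, g can only continue *k, so the proto-segment is *k.
Position 6: Hineki has p, Kavikan has b. Taking the neighbouring segments as reconstructed: Hineki p could go back to *p or *b; Kavikan b can only go back to *b — the one source consistent with every daughter is *b.
Position 1: Hineki has g, Kavikan has y. Hineki preserves g here (none of its changes turn any other segment into g), so the proto-segment is *g.
Verify the candidate proto-form against each daughter:
Hineki: start from *gekaub.
  rule 1 (unconditioned shift): gekaub → gekaup
  rule 2 (intervocalic lenition): gekaup → gehaup
  rule 3: no change — gehaup
  rule 4: no change — gehaup
  ⇒ Hineki gehaup
Kavikan: *gekaub > yekaub > yegaub  (by unconditioned shift, intervocalic voicing)
No other proto-form is consistent with every reflex, so the reconstruction is *gekaub.

*gekaub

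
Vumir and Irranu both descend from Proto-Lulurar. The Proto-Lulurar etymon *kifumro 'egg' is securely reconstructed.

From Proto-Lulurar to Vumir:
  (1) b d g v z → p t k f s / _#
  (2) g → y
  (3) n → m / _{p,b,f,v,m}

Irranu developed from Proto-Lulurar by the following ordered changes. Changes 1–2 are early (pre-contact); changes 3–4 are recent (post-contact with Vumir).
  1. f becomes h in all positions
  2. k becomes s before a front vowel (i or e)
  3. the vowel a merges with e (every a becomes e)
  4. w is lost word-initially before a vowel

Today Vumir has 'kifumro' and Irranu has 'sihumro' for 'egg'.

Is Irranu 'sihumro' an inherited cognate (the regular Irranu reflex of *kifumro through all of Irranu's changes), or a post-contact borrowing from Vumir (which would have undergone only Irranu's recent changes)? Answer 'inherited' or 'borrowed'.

If inherited, *kifumro would pass through all of Irranu's changes:
Irranu: *kifumro > kihumro > sihumro  (by unconditioned shift, palatalisation)
If borrowed from Vumir 'kifumro' after the early changes, it would undergo only the recent ones:
  rule 3 (vowel merger): no change (kifumro)
  rule 4 (glide loss): no change (kifumro)
  ⇒ as a loan: kifumro
Irranu 'sihumro' matches the inherited outcome exactly, so it is an inherited cognate, not a loan.

inherited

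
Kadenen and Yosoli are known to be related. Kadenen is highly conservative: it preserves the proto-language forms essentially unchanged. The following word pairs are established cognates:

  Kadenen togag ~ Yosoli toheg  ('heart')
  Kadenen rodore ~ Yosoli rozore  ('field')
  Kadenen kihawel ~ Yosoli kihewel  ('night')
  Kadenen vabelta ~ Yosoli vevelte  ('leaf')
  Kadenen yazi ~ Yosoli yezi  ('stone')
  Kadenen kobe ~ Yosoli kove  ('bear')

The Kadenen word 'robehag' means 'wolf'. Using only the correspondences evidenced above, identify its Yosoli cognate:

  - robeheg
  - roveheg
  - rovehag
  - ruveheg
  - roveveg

roveheg

vabelta ~ vevelte, kobe ~ kove — Kadenen b corresponds to Yosoli v between vowels (before a front vowel).
togag ~ toheg, kihawel ~ kihewel — Kadenen a corresponds to Yosoli e after a consonant, before a consonant other than r, m, n, p, b, f, v.
Applying these to Kadenen 'robehag':
  robehag → rovehag   (b→v between vowels (before a front vowel))
  rovehag → roveheg   (a→e after a consonant, before a consonant other than r, m, n, p, b, f, v)
So the Yosoli cognate is 'roveheg'.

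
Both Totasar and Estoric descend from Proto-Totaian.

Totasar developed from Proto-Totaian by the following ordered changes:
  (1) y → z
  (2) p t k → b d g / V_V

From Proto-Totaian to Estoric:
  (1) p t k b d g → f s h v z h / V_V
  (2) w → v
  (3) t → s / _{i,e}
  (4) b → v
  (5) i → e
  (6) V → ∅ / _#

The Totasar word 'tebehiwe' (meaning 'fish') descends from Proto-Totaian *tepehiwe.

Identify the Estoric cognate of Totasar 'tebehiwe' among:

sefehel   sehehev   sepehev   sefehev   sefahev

Estoric: start from *tepehiwe.
  rule 1 (intervocalic lenition): tepehiwe → tefehiwe
  rule 2 (unconditioned shift): tefehiwe → tefehive
  rule 3 (palatalisation): tefehive → sefehive
  rule 4: no change — sefehive
  rule 5 (vowel merger): sefehive → sefeheve
  rule 6 (apocope): sefeheve → sefehev
  ⇒ Estoric sefehev
Among the options, 'sefehev' alone shows every Estoric change applied in order.

sefehev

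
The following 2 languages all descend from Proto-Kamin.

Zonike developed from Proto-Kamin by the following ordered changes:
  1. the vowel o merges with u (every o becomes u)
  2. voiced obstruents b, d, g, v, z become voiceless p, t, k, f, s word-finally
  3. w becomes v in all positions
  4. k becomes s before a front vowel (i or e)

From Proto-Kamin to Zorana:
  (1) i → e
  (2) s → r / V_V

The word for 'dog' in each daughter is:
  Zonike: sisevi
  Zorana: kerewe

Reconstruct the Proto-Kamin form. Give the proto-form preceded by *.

*kisewi

Position 6: Zonike has i, Zorana has e. Zonike preserves i here (none of its changes turn any other segment into i), so the proto-segment is *i.
Position 2: Zonike has i, Zorana has e. Zonike preserves i here (none of its changes turn any other segment into i), so the proto-segment is *i.
Position 1: Zonike has s, Zorana has k. Zorana preserves k here (none of its changes turn any other segment into k), so the proto-segment is *k.
Verify the candidate proto-form against each daughter:
Zonike: *kisewi
  kisewi (rule 1 does not apply)
  kisewi (rule 2 does not apply)
  kisewi → kisevi   [unconditioned shift]
  kisevi → sisevi   [palatalisation]
  giving Zonike sisevi.
Zorana: *kisewi
  kisewi → kesewe   [vowel merger]
  kesewe → kerewe   [rhotacism]
  giving Zorana kerewe.
No other proto-form is consistent with every reflex, so the reconstruction is *kisewi.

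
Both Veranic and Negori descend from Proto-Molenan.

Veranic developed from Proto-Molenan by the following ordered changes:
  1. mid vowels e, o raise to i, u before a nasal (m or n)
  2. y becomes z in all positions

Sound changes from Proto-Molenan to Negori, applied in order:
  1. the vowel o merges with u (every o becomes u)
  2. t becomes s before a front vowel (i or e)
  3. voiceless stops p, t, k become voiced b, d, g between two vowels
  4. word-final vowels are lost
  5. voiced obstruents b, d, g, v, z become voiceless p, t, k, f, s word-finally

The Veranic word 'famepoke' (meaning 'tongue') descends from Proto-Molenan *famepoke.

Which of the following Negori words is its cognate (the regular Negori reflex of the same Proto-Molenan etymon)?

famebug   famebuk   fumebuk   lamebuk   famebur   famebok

famebuk

Negori: *famepoke > famepuke > famebuge > famebug > famebuk  (by vowel merger, intervocalic voicing, apocope, final devoicing)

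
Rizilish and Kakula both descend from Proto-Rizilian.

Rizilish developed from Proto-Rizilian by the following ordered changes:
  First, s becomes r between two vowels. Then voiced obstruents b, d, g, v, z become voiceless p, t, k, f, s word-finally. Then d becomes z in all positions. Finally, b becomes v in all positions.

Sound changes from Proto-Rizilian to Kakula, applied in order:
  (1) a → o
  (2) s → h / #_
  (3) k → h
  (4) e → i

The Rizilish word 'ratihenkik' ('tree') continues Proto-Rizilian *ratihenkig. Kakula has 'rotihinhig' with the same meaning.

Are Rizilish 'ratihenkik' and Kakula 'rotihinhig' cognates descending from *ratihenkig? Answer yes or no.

Derive the expected Kakula reflex of *ratihenkig:
Kakula: start from *ratihenkig.
  rule 1 (vowel merger): ratihenkig → rotihenkig
  rule 2: no change — rotihenkig
  rule 3 (unconditioned shift): rotihenkig → rotihenhig
  rule 4 (vowel merger): rotihenhig → rotihinhig
  ⇒ Kakula rotihinhig
Kakula 'rotihinhig' matches the regular reflex exactly, so the pair is cognate.

yes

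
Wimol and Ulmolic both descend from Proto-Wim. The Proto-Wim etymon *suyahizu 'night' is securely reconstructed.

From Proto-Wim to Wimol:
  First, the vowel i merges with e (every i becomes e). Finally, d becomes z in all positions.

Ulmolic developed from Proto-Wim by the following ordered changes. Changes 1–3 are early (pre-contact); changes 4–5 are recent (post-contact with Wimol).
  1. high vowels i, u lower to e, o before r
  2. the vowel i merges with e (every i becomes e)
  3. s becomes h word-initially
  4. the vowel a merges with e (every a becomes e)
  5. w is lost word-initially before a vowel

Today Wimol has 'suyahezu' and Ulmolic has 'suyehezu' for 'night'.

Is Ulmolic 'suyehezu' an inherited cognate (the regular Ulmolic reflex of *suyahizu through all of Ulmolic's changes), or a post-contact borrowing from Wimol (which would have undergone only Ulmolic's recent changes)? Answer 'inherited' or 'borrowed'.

If inherited, *suyahizu would pass through all of Ulmolic's changes:
Ulmolic: start from *suyahizu.
  rule 1: no change — suyahizu
  rule 2 (vowel merger): suyahizu → suyahezu
  rule 3 (debuccalisation): suyahezu → huyahezu
  rule 4 (vowel merger): huyahezu → huyehezu
  rule 5: no change — huyehezu
  ⇒ Ulmolic huyehezu
If borrowed from Wimol 'suyahezu' after the early changes, it would undergo only the recent ones:
  rule 4 (vowel merger): suyahezu → suyehezu
  rule 5 (glide loss): no change (suyehezu)
  ⇒ as a loan: suyehezu
Ulmolic 'suyehezu' matches the loan outcome 'suyehezu', not the inherited 'huyehezu' — it skipped the early Ulmolic changes, so it was borrowed from Wimol.

borrowed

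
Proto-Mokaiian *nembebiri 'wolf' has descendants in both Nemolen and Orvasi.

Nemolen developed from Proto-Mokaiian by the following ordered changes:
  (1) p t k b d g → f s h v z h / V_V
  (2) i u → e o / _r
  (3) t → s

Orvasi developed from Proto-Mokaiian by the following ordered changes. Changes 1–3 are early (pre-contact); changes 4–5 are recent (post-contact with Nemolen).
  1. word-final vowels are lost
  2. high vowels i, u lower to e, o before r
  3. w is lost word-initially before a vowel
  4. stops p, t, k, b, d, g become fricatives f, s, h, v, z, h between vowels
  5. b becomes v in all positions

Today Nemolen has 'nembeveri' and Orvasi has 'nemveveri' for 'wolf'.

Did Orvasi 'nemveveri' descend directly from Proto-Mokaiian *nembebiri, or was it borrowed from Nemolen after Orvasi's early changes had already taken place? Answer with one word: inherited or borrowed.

If inherited, *nembebiri would pass through all of Orvasi's changes:
Orvasi: *nembebiri
  nembebiri → nembebir   [apocope]
  nembebir → nembeber   [pre-rhotic lowering]
  nembeber (rule 3 does not apply)
  nembeber → nembever   [intervocalic lenition]
  nembever → nemvever   [unconditioned shift]
  giving Orvasi nemvever.
If borrowed from Nemolen 'nembeveri' after the early changes, it would undergo only the recent ones:
  rule 4 (intervocalic lenition): no change (nembeveri)
  rule 5 (unconditioned shift): nembeveri → nemveveri
  ⇒ as a loan: nemveveri
Orvasi 'nemveveri' matches the loan outcome 'nemveveri', not the inherited 'nemvever' — it skipped the early Orvasi changes, so it was borrowed from Nemolen.

borrowed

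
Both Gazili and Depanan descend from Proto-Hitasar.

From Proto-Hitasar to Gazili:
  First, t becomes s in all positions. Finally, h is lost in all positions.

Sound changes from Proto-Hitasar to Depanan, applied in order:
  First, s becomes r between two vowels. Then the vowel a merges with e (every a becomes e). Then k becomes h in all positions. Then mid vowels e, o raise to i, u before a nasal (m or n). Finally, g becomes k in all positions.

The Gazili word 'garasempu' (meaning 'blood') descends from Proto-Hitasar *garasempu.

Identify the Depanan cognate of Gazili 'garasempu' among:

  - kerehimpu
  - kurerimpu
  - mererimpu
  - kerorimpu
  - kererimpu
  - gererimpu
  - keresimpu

Depanan: *garasempu
  garasempu → gararempu   [rhotacism]
  gararempu → gererempu   [vowel merger]
  gererempu (rule 3 does not apply)
  gererempu → gererimpu   [pre-nasal raising]
  gererimpu → kererimpu   [unconditioned shift]
  giving Depanan kererimpu.

kererimpu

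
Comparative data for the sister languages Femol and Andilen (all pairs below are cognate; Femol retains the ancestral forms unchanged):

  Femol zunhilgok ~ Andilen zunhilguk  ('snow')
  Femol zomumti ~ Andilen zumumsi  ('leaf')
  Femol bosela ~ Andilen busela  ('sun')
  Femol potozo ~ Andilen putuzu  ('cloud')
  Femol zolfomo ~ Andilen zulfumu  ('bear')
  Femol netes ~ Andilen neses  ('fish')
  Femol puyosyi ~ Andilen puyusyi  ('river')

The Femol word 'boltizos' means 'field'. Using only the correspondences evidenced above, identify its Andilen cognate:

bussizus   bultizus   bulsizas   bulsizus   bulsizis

zunhilgok ~ zunhilguk, bosela ~ busela — Femol o corresponds to Andilen u after a consonant, before a consonant other than r, m, n, p, b, f, v.
zomumti ~ zumumsi — Femol t corresponds to Andilen s after a consonant, before a front vowel.
Applying these to Femol 'boltizos':
  boltizos → bultizos   (o→u after a consonant, before a consonant other than r, m, n, p, b, f, v)
  bultizos → bulsizos   (t→s after a consonant, before a front vowel)
  bulsizos → bulsizus   (o→u after a consonant, before a consonant other than r, m, n, p, b, f, v)
So the Andilen cognate is 'bulsizus'.

bulsizus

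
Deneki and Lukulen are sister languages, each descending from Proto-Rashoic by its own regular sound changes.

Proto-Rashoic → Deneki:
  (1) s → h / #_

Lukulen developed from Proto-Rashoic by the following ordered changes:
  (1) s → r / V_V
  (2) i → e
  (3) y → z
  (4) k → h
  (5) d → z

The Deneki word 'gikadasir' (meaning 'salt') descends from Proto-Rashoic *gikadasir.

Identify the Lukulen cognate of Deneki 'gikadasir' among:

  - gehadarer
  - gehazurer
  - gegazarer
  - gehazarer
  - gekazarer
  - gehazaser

gehazarer

Lukulen: *gikadasir
  gikadasir → gikadarir   [rhotacism]
  gikadarir → gekadarer   [vowel merger]
  gekadarer (rule 3 does not apply)
  gekadarer → gehadarer   [unconditioned shift]
  gehadarer → gehazarer   [unconditioned shift]
  giving Lukulen gehazarer.
Among the options, 'gehazarer' alone shows every Lukulen change applied in order.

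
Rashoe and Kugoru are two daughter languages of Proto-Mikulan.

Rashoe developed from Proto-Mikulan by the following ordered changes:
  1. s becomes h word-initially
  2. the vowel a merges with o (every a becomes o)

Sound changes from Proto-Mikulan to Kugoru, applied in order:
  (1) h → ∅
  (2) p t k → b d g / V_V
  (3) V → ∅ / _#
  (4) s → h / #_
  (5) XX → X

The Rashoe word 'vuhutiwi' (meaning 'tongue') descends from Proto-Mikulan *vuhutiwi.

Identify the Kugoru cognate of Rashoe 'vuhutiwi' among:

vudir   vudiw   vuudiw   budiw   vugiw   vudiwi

vudiw

Kugoru: *vuhutiwi > vuutiwi > vuudiwi > vuudiw > vudiw  (by h-loss, intervocalic voicing, apocope, degemination)
Only 'vudiw' matches the regular Kugoru development of *vuhutiwi.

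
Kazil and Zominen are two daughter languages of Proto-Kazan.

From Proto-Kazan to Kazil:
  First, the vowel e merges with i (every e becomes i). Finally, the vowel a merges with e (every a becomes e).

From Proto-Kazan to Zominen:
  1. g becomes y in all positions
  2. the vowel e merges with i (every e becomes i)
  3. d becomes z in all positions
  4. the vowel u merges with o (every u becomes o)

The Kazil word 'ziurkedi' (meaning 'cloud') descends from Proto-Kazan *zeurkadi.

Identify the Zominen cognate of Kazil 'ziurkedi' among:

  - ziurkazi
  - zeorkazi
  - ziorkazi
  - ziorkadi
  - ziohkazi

Zominen: *zeurkadi
  zeurkadi (rule 1 does not apply)
  zeurkadi → ziurkadi   [vowel merger]
  ziurkadi → ziurkazi   [unconditioned shift]
  ziurkazi → ziorkazi   [vowel merger]
  giving Zominen ziorkazi.
Only 'ziorkazi' matches the regular Zominen development of *zeurkadi.

ziorkazi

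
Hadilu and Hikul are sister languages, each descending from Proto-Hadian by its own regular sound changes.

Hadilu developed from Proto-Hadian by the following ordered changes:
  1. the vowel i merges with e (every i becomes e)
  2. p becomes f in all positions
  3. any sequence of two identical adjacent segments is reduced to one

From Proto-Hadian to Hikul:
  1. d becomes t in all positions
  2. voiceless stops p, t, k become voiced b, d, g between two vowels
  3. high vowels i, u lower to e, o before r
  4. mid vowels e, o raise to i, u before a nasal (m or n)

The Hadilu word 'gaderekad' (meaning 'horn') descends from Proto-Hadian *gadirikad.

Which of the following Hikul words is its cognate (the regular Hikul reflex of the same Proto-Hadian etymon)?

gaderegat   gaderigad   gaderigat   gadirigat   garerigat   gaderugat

Hikul: *gadirikad > gatirikat > gadirigat > gaderigat  (by unconditioned shift, intervocalic voicing, pre-rhotic lowering)
The other candidates each miss or misapply at least one Hikul change.

gaderigat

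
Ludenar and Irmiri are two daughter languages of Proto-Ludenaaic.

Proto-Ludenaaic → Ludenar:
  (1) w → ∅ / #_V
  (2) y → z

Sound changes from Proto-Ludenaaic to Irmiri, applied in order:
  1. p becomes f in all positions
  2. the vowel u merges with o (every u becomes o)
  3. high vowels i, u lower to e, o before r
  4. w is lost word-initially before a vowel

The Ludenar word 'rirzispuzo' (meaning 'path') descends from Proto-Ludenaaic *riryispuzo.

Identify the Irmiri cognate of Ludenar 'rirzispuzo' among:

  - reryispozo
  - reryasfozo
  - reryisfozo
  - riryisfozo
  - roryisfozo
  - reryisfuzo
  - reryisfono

Irmiri: start from *riryispuzo.
  rule 1 (unconditioned shift): riryispuzo → riryisfuzo
  rule 2 (vowel merger): riryisfuzo → riryisfozo
  rule 3 (pre-rhotic lowering): riryisfozo → reryisfozo
  rule 4: no change — reryisfozo
  ⇒ Irmiri reryisfozo

reryisfozo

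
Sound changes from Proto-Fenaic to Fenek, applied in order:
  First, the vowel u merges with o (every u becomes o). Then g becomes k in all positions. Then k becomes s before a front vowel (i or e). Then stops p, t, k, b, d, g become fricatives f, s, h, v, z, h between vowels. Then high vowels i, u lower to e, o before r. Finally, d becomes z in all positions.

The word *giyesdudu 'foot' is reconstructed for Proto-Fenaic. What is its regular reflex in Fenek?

Fenek: *giyesdudu > giyesdodo > kiyesdodo > siyesdodo > siyesdozo > siyeszozo  (by vowel merger, unconditioned shift, palatalisation, intervocalic lenition, unconditioned shift)

siyeszozo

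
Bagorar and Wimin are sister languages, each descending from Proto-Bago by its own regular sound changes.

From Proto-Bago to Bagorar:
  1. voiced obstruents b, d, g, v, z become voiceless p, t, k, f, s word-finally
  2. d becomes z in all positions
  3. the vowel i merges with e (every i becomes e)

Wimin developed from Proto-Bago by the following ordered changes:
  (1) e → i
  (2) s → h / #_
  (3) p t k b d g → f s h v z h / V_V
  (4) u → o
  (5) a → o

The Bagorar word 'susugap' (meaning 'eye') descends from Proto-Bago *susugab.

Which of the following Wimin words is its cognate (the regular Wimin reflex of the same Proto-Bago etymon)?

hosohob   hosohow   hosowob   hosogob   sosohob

Wimin: *susugab
  susugab (rule 1 does not apply)
  susugab → husugab   [debuccalisation]
  husugab → husuhab   [intervocalic lenition]
  husuhab → hosohab   [vowel merger]
  hosohab → hosohob   [vowel merger]
  giving Wimin hosohob.
The other candidates each miss or misapply at least one Wimin change.

hosohob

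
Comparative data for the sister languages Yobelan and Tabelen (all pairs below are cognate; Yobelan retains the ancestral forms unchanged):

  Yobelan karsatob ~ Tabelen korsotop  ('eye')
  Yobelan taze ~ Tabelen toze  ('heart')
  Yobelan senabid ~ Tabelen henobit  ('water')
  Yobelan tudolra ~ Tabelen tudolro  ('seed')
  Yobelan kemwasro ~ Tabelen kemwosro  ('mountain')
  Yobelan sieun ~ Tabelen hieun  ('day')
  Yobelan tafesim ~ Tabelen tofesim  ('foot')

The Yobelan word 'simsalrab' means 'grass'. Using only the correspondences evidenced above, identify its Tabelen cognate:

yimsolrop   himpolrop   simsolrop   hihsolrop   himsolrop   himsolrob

sieun ~ hieun — Yobelan s corresponds to Tabelen h word-initially before a front vowel.
karsatob ~ korsotop, taze ~ toze — Yobelan a corresponds to Tabelen o after a consonant, before a consonant other than r, m, n, p, b, f, v.
senabid ~ henobit — Yobelan a corresponds to Tabelen o after a consonant, before a labial obstruent.
karsatob ~ korsotop — Yobelan b corresponds to Tabelen p word-finally.
Applying these to Yobelan 'simsalrab':
  simsalrab → himsalrab   (s→h word-initially before a front vowel)
  himsalrab → himsolrab   (a→o after a consonant, before a consonant other than r, m, n, p, b, f, v)
  himsolrab → himsolrob   (a→o after a consonant, before a labial obstruent)
  himsolrob → himsolrop   (b→p word-finally)
So the Tabelen cognate is 'himsolrop'.

himsolrop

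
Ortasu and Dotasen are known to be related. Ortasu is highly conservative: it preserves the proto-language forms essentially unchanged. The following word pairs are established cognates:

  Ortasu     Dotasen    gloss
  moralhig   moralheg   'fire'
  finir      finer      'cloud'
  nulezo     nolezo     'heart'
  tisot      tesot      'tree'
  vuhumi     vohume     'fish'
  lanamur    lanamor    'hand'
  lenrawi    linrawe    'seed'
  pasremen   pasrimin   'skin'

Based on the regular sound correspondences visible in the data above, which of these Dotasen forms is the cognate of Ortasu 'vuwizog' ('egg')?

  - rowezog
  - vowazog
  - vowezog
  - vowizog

vowezog

nulezo ~ nolezo, vuhumi ~ vohume — Ortasu u corresponds to Dotasen o after a consonant, before a consonant other than r, m, n, p, b, f, v.
moralhig ~ moralheg, tisot ~ tesot — Ortasu i corresponds to Dotasen e after a consonant, before a consonant other than r, m, n, p, b, f, v.
Applying these to Ortasu 'vuwizog':
  vuwizog → vowizog   (u→o after a consonant, before a consonant other than r, m, n, p, b, f, v)
  vowizog → vowezog   (i→e after a consonant, before a consonant other than r, m, n, p, b, f, v)
So the Dotasen cognate is 'vowezog'.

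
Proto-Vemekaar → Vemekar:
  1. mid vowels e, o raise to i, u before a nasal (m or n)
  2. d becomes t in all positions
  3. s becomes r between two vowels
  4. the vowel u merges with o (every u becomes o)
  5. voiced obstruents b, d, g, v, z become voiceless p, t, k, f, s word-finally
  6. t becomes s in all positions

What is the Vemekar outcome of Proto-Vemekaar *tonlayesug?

sonlayerok

Vemekar: start from *tonlayesug.
  rule 1 (pre-nasal raising): tonlayesug → tunlayesug
  rule 2: no change — tunlayesug
  rule 3 (rhotacism): tunlayesug → tunlayerug
  rule 4 (vowel merger): tunlayerug → tonlayerog
  rule 5 (final devoicing): tonlayerog → tonlayerok
  rule 6 (unconditioned shift): tonlayerok → sonlayerok
  ⇒ Vemekar sonlayerok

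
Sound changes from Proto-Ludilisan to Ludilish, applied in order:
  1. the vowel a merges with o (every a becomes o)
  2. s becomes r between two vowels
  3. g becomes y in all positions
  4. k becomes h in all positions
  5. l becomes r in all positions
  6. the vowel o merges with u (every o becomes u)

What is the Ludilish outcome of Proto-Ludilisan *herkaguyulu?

herhuyuyuru

Ludilish: start from *herkaguyulu.
  rule 1 (vowel merger): herkaguyulu → herkoguyulu
  rule 2: no change — herkoguyulu
  rule 3 (unconditioned shift): herkoguyulu → herkoyuyulu
  rule 4 (unconditioned shift): herkoyuyulu → herhoyuyulu
  rule 5 (unconditioned shift): herhoyuyulu → herhoyuyuru
  rule 6 (vowel merger): herhoyuyuru → herhuyuyuru
  ⇒ Ludilish herhuyuyuru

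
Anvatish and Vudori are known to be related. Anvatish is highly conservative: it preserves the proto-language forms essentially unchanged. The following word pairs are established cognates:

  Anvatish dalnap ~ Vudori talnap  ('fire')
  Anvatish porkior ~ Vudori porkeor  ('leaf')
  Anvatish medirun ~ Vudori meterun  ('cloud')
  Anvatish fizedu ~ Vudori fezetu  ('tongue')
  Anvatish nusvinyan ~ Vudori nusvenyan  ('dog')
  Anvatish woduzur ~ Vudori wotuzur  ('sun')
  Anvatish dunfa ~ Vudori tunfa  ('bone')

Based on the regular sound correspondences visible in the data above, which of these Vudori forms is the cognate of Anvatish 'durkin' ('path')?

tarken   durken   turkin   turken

dunfa ~ tunfa — Anvatish d corresponds to Vudori t word-initially before a back vowel.
nusvinyan ~ nusvenyan — Anvatish i corresponds to Vudori e after a consonant, before a nasal.
Applying these to Anvatish 'durkin':
  durkin → turkin   (d→t word-initially before a back vowel)
  turkin → turken   (i→e after a consonant, before a nasal)
So the Vudori cognate is 'turken'.

turken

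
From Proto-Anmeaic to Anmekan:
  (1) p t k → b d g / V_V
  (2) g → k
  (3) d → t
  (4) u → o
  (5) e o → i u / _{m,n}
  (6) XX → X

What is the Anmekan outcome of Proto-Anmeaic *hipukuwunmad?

Anmekan: start from *hipukuwunmad.
  rule 1 (intervocalic voicing): hipukuwunmad → hibuguwunmad
  rule 2 (unconditioned shift): hibuguwunmad → hibukuwunmad
  rule 3 (unconditioned shift): hibukuwunmad → hibukuwunmat
  rule 4 (vowel merger): hibukuwunmat → hibokowonmat
  rule 5 (pre-nasal raising): hibokowonmat → hibokowunmat
  rule 6: no change — hibokowunmat
  ⇒ Anmekan hibokowunmat

hibokowunmat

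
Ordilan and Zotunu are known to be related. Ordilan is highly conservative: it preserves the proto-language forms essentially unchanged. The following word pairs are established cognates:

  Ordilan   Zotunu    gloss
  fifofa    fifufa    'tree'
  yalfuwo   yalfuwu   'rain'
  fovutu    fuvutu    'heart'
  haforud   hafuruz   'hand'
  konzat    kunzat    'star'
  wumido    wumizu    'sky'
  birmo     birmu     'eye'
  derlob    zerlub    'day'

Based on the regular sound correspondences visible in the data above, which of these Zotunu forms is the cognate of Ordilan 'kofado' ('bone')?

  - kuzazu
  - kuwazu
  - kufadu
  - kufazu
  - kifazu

kufazu

fifofa ~ fifufa — Ordilan o corresponds to Zotunu u after a consonant, before a labial obstruent.
wumido ~ wumizu — Ordilan d corresponds to Zotunu z between vowels (before a back vowel).
yalfuwo ~ yalfuwu, wumido ~ wumizu — Ordilan o corresponds to Zotunu u word-finally.
Applying these to Ordilan 'kofado':
  kofado → kufado   (o→u after a consonant, before a labial obstruent)
  kufado → kufazo   (d→z between vowels (before a back vowel))
  kufazo → kufazu   (o→u word-finally)
So the Zotunu cognate is 'kufazu'.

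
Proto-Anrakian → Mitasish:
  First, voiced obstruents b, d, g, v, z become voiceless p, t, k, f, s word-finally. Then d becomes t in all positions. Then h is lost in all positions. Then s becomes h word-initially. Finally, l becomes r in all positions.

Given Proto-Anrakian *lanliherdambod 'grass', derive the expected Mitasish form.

Mitasish: start from *lanliherdambod.
  rule 1 (final devoicing): lanliherdambod → lanliherdambot
  rule 2 (unconditioned shift): lanliherdambot → lanlihertambot
  rule 3 (h-loss): lanlihertambot → lanliertambot
  rule 4: no change — lanliertambot
  rule 5 (unconditioned shift): lanliertambot → ranriertambot
  ⇒ Mitasish ranriertambot

ranriertambot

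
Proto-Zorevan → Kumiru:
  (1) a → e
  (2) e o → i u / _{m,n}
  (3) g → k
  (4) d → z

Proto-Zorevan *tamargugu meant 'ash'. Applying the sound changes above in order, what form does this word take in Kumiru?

Kumiru: *tamargugu > temergugu > timergugu > timerkuku  (by vowel merger, pre-nasal raising, unconditioned shift)

timerkuku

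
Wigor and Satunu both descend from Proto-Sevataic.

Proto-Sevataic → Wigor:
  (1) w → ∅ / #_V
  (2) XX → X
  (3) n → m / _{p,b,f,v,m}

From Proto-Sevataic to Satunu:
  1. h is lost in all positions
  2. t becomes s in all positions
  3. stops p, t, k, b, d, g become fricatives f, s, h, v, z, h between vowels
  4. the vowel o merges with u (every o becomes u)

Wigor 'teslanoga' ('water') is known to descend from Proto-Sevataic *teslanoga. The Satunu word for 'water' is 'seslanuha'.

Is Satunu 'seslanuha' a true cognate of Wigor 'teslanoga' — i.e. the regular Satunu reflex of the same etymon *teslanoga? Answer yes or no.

yes

Derive the expected Satunu reflex of *teslanoga:
Satunu: *teslanoga
  teslanoga (rule 1 does not apply)
  teslanoga → seslanoga   [unconditioned shift]
  seslanoga → seslanoha   [intervocalic lenition]
  seslanoha → seslanuha   [vowel merger]
  giving Satunu seslanuha.
Satunu 'seslanuha' matches the regular reflex exactly, so the pair is cognate.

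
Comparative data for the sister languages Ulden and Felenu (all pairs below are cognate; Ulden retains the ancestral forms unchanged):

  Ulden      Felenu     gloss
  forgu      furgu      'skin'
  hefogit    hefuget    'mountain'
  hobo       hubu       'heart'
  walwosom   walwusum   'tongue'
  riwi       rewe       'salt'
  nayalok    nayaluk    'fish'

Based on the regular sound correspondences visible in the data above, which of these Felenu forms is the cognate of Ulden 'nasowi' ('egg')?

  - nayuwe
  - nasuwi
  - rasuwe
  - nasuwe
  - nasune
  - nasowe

hefogit ~ hefuget, walwosom ~ walwusum — Ulden o corresponds to Felenu u after a consonant, before a consonant other than r, m, n, p, b, f, v.
riwi ~ rewe — Ulden i corresponds to Felenu e word-finally.
Applying these to Ulden 'nasowi':
  nasowi → nasuwi   (o→u after a consonant, before a consonant other than r, m, n, p, b, f, v)
  nasuwi → nasuwe   (i→e word-finally)
So the Felenu cognate is 'nasuwe'.

nasuwe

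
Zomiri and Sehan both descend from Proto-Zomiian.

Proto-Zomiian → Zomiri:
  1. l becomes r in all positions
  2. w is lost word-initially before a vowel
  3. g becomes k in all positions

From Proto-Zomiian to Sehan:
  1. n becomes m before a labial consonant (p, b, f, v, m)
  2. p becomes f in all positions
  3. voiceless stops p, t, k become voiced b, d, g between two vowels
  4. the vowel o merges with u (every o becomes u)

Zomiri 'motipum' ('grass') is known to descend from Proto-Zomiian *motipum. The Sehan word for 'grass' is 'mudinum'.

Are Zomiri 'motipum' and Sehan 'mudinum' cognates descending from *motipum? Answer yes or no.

Derive the expected Sehan reflex of *motipum:
Sehan: *motipum > motifum > modifum > mudifum  (by unconditioned shift, intervocalic voicing, vowel merger)
The regular Sehan reflex would be 'mudifum', but the attested form is 'mudinum'. The correspondence is irregular, so they are not cognates (the Sehan form has a different source).

no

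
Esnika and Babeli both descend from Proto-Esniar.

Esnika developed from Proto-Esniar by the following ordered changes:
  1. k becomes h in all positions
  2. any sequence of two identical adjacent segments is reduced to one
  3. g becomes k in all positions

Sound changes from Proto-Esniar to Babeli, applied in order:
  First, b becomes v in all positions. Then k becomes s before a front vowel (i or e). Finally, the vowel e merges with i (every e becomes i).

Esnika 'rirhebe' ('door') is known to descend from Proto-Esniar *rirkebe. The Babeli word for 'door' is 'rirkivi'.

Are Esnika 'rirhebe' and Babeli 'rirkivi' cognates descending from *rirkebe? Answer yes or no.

no

Derive the expected Babeli reflex of *rirkebe:
Babeli: start from *rirkebe.
  rule 1 (unconditioned shift): rirkebe → rirkeve
  rule 2 (palatalisation): rirkeve → rirseve
  rule 3 (vowel merger): rirseve → rirsivi
  ⇒ Babeli rirsivi
The regular Babeli reflex would be 'rirsivi', but the attested form is 'rirkivi'. The correspondence is irregular, so they are not cognates (the Babeli form has a different source).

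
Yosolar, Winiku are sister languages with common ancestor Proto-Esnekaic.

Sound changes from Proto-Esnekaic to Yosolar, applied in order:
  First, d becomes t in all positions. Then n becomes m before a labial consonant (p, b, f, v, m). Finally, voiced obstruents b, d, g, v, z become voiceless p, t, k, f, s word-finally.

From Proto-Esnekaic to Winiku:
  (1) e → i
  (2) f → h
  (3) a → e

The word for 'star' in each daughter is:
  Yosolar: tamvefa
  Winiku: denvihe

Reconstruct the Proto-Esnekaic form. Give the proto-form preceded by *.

*danvefa

Position 5: Yosolar has e, Winiku has i. Yosolar preserves e here (none of its changes turn any other segment into e), so the proto-segment is *e.
Position 7: Yosolar has a, Winiku has e. Yosolar preserves a here (none of its changes turn any other segment into a), so the proto-segment is *a.
Position 1: Yosolar has t, Winiku has d. Winiku preserves d here (none of its changes turn any other segment into d), so the proto-segment is *d.
Verify the candidate proto-form against each daughter:
Yosolar: *danvefa > tanvefa > tamvefa  (by unconditioned shift, nasal place assimilation)
Winiku: *danvefa > danvifa > danviha > denvihe  (by vowel merger, unconditioned shift, vowel merger)
*danvefa is the unique common source.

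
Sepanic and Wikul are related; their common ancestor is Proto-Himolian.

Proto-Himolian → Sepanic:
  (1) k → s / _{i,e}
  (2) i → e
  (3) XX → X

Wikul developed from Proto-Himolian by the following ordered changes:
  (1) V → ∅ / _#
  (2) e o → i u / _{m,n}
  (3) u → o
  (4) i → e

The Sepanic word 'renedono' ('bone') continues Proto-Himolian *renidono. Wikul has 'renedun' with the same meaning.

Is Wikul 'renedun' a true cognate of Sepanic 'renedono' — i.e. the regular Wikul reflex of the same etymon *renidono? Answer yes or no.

Derive the expected Wikul reflex of *renidono:
Wikul: start from *renidono.
  rule 1 (apocope): renidono → renidon
  rule 2 (pre-nasal raising): renidon → rinidun
  rule 3 (vowel merger): rinidun → rinidon
  rule 4 (vowel merger): rinidon → renedon
  ⇒ Wikul renedon
The regular Wikul reflex would be 'renedon', but the attested form is 'renedun'. The correspondence is irregular, so they are not cognates (the Wikul form has a different source).

no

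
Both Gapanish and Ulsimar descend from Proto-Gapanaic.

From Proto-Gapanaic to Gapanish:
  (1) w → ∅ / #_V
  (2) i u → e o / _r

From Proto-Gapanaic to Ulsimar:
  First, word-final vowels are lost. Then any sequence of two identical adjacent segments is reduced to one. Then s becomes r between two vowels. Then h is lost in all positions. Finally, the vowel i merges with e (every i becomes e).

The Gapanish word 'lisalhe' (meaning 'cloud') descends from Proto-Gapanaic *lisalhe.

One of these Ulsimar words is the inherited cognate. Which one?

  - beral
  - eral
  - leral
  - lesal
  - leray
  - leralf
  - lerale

leral

Ulsimar: *lisalhe
  lisalhe → lisalh   [apocope]
  lisalh (rule 2 does not apply)
  lisalh → liralh   [rhotacism]
  liralh → liral   [h-loss]
  liral → leral   [vowel merger]
  giving Ulsimar leral.
Among the options, 'leral' alone shows every Ulsimar change applied in order.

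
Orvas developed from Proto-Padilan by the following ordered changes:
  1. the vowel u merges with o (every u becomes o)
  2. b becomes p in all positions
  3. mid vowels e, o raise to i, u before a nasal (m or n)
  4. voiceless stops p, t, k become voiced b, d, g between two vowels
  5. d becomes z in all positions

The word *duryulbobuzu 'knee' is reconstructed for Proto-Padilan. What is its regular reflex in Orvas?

Orvas: *duryulbobuzu > doryolbobozo > doryolpopozo > doryolpobozo > zoryolpobozo  (by vowel merger, unconditioned shift, intervocalic voicing, unconditioned shift)

zoryolpobozo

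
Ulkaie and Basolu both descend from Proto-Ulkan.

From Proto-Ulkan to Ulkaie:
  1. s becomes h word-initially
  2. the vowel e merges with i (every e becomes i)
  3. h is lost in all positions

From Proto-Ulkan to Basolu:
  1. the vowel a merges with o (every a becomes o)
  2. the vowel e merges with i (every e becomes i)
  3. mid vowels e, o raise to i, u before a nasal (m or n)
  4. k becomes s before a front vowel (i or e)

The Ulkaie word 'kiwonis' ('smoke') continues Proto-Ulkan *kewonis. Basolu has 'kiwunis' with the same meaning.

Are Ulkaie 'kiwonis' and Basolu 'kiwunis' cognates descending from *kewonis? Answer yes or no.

Derive the expected Basolu reflex of *kewonis:
Basolu: *kewonis
  kewonis (rule 1 does not apply)
  kewonis → kiwonis   [vowel merger]
  kiwonis → kiwunis   [pre-nasal raising]
  kiwunis → siwunis   [palatalisation]
  giving Basolu siwunis.
The regular Basolu reflex would be 'siwunis', but the attested form is 'kiwunis'. The correspondence is irregular, so they are not cognates (the Basolu form has a different source).

no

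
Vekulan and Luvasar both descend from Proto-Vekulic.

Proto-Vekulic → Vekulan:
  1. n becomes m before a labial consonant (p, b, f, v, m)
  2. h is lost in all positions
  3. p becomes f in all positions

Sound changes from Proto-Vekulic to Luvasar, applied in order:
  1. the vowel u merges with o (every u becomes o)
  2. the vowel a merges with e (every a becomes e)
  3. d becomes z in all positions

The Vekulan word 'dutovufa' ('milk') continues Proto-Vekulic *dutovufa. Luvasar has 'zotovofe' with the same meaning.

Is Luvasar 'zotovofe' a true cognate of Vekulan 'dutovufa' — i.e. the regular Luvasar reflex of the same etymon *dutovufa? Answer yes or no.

Derive the expected Luvasar reflex of *dutovufa:
Luvasar: *dutovufa > dotovofa > dotovofe > zotovofe  (by vowel merger, vowel merger, unconditioned shift)
Luvasar 'zotovofe' matches the regular reflex exactly, so the pair is cognate.

yes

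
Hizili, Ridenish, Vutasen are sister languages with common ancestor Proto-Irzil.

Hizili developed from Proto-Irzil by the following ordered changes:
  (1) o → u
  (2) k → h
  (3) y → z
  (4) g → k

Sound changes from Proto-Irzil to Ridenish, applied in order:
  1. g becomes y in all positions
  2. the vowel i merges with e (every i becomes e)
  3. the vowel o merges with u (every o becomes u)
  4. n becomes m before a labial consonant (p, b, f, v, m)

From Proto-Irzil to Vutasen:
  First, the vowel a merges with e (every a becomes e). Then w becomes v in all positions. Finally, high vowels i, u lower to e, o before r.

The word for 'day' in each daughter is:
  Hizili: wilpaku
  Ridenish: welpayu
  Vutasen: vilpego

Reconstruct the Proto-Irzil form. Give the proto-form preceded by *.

*wilpago

Position 2: Hizili has i, Ridenish has e, Vutasen has i. Hizili preserves i here (none of its changes turn any other segment into i), so the proto-segment is *i.
Position 1: Hizili has w, Ridenish has w, Vutasen has v. Hizili preserves w here (none of its changes turn any other segment into w), so the proto-segment is *w.
Verify the candidate proto-form against each daughter:
Hizili: start from *wilpago.
  rule 1 (vowel merger): wilpago → wilpagu
  rule 2: no change — wilpagu
  rule 3: no change — wilpagu
  rule 4 (unconditioned shift): wilpagu → wilpaku
  ⇒ Hizili wilpaku
Ridenish: start from *wilpago.
  rule 1 (unconditioned shift): wilpago → wilpayo
  rule 2 (vowel merger): wilpayo → welpayo
  rule 3 (vowel merger): welpayo → welpayu
  rule 4: no change — welpayu
  ⇒ Ridenish welpayu
Vutasen: *wilpago > wilpego > vilpego  (by vowel merger, unconditioned shift)
*wilpago is the unique common source.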